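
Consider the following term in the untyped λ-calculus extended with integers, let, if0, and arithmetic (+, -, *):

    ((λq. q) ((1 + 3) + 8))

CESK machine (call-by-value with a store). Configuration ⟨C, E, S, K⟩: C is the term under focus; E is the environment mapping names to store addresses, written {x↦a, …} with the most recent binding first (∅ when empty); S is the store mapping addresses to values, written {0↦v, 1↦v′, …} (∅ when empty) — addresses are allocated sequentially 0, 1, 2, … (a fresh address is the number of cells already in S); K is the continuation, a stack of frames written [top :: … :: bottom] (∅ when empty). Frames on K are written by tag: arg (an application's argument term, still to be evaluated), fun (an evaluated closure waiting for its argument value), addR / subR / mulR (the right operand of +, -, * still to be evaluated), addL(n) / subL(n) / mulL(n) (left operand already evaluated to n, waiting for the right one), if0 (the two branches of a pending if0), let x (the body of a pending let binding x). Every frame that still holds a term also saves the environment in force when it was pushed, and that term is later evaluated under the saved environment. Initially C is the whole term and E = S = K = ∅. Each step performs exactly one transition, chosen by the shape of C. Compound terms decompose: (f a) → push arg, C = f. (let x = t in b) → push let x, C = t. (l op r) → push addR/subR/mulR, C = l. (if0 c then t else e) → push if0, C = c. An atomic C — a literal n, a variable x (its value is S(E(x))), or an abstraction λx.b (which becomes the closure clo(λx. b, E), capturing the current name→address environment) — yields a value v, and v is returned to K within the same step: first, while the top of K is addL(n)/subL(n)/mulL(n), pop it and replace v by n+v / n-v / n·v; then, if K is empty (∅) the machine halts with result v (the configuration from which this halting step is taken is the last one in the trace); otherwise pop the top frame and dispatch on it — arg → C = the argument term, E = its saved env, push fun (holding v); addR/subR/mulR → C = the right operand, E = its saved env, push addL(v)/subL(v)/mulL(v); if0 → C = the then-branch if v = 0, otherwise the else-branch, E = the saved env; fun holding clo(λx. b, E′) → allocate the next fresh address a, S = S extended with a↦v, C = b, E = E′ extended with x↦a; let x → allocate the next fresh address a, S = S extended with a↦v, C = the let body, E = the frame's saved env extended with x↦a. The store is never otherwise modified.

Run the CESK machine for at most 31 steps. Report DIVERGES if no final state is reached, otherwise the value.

[0] [C=((λq. q) ((1 + 3) + 8)) | E=∅ | S=∅ | K=∅]
[1] [C=(λq. q) | E=∅ | S=∅ | K=[arg]]
[2] [C=((1 + 3) + 8) | E=∅ | S=∅ | K=[fun]]
[3] [C=(1 + 3) | E=∅ | S=∅ | K=[addR :: fun]]
[4] [C=1 | E=∅ | S=∅ | K=[addR :: addR :: fun]]
[5] [C=3 | E=∅ | S=∅ | K=[addL(1) :: addR :: fun]]
[6] [C=8 | E=∅ | S=∅ | K=[addL(4) :: fun]]
[7] [C=q | E={q↦0} | S={0↦12} | K=∅]
→ final value 12

Answer: 12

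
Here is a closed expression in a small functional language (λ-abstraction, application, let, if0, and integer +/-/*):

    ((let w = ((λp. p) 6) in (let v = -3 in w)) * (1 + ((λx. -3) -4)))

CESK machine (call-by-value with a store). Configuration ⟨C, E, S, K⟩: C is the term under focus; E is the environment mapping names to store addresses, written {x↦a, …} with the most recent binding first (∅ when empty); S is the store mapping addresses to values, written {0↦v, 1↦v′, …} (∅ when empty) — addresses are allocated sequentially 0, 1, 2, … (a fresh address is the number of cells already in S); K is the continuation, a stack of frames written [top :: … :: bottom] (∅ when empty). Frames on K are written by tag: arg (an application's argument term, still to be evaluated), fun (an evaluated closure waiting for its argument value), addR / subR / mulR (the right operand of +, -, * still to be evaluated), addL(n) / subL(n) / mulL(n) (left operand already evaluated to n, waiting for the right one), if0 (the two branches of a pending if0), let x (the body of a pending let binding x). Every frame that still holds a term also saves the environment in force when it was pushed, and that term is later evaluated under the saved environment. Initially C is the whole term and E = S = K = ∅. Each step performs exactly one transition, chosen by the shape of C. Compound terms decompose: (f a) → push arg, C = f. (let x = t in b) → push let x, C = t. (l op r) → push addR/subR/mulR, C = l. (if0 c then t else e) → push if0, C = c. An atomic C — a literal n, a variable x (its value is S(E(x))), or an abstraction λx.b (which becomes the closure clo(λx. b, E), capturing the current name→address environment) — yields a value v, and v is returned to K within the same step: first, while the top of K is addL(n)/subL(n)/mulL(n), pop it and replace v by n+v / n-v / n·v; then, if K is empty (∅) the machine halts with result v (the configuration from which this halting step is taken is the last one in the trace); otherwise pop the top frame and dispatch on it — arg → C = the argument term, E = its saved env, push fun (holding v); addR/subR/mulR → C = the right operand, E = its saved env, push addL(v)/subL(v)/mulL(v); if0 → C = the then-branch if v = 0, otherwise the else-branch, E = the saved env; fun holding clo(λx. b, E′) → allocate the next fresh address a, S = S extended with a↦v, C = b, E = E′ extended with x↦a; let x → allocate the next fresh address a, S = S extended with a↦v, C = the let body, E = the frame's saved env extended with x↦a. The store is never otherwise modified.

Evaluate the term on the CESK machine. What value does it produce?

[0] ⟨C=((let w = ((λp. p) 6) in (let v = -3 in w)) * (1 + ((λx. -3) -4))); E=∅; S=∅; K=∅⟩
[1] ⟨C=(let w = ((λp. p) 6) in (let v = -3 in w)); E=∅; S=∅; K=[mulR]⟩
[2] ⟨C=((λp. p) 6); E=∅; S=∅; K=[let w :: mulR]⟩
[3] ⟨C=(λp. p); E=∅; S=∅; K=[arg :: let w :: mulR]⟩
[4] ⟨C=6; E=∅; S=∅; K=[fun :: let w :: mulR]⟩
[5] ⟨C=p; E={p↦0}; S={0↦6}; K=[let w :: mulR]⟩
[6] ⟨C=(let v = -3 in w); E={w↦1}; S={0↦6, 1↦6}; K=[mulR]⟩
[7] ⟨C=-3; E={w↦1}; S={0↦6, 1↦6}; K=[let v :: mulR]⟩
[8] ⟨C=w; E={v↦2, w↦1}; S={0↦6, 1↦6, 2↦-3}; K=[mulR]⟩
[9] ⟨C=(1 + ((λx. -3) -4)); E=∅; S={0↦6, 1↦6, 2↦-3}; K=[mulL(6)]⟩
[10] ⟨C=1; E=∅; S={0↦6, 1↦6, 2↦-3}; K=[addR :: mulL(6)]⟩
[11] ⟨C=((λx. -3) -4); E=∅; S={0↦6, 1↦6, 2↦-3}; K=[addL(1) :: mulL(6)]⟩
[12] ⟨C=(λx. -3); E=∅; S={0↦6, 1↦6, 2↦-3}; K=[arg :: addL(1) :: mulL(6)]⟩
[13] ⟨C=-4; E=∅; S={0↦6, 1↦6, 2↦-3}; K=[fun :: addL(1) :: mulL(6)]⟩
[14] ⟨C=-3; E={x↦3}; S={0↦6, 1↦6, 2↦-3, 3↦-4}; K=[addL(1) :: mulL(6)]⟩
→ final value -12

Answer: -12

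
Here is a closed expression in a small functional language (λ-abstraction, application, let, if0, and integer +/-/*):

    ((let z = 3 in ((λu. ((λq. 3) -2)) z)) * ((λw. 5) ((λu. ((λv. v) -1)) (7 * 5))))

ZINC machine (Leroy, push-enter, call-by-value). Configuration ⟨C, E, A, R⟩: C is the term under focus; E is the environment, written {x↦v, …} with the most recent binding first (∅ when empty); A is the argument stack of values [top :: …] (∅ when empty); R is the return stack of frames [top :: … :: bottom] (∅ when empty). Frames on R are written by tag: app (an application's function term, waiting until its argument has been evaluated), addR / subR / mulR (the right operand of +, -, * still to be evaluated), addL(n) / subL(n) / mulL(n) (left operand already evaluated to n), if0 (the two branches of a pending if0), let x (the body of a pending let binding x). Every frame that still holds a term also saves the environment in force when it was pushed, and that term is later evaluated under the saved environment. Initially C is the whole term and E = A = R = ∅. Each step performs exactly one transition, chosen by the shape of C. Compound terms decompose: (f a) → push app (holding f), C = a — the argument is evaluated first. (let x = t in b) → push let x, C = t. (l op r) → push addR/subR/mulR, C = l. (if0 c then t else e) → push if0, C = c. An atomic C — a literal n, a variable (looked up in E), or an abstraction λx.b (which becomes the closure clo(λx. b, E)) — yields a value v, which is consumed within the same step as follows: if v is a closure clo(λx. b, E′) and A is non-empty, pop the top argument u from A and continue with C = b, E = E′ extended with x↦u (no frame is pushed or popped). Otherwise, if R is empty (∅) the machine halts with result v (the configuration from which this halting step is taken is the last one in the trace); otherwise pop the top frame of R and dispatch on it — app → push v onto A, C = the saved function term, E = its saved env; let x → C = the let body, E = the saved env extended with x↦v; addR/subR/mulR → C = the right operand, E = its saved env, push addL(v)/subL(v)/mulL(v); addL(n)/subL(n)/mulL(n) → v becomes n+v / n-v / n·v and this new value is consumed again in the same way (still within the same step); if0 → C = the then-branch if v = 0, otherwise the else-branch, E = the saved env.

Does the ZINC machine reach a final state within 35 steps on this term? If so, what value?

Answer: 15

Execution trace:
[0] [C=((let z = 3 in ((λu. ((λq. 3) -2)) z)) * ((λw. 5) ((λu. ((λv. v) -1)) (7 * 5)))) | E=∅ | A=∅ | R=∅]
[1] [C=(let z = 3 in ((λu. ((λq. 3) -2)) z)) | E=∅ | A=∅ | R=[mulR]]
[2] [C=3 | E=∅ | A=∅ | R=[let z :: mulR]]
[3] [C=((λu. ((λq. 3) -2)) z) | E={z↦3} | A=∅ | R=[mulR]]
[4] [C=z | E={z↦3} | A=∅ | R=[app :: mulR]]
[5] [C=(λu. ((λq. 3) -2)) | E={z↦3} | A=[3] | R=[mulR]]
[6] [C=((λq. 3) -2) | E={u↦3, z↦3} | A=∅ | R=[mulR]]
[7] [C=-2 | E={u↦3, z↦3} | A=∅ | R=[app :: mulR]]
[8] [C=(λq. 3) | E={u↦3, z↦3} | A=[-2] | R=[mulR]]
[9] [C=3 | E={q↦-2, u↦3, z↦3} | A=∅ | R=[mulR]]
[10] [C=((λw. 5) ((λu. ((λv. v) -1)) (7 * 5))) | E=∅ | A=∅ | R=[mulL(3)]]
[11] [C=((λu. ((λv. v) -1)) (7 * 5)) | E=∅ | A=∅ | R=[app :: mulL(3)]]
[12] [C=(7 * 5) | E=∅ | A=∅ | R=[app :: app :: mulL(3)]]
[13] [C=7 | E=∅ | A=∅ | R=[mulR :: app :: app :: mulL(3)]]
[14] [C=5 | E=∅ | A=∅ | R=[mulL(7) :: app :: app :: mulL(3)]]
[15] [C=(λu. ((λv. v) -1)) | E=∅ | A=[35] | R=[app :: mulL(3)]]
[16] [C=((λv. v) -1) | E={u↦35} | A=∅ | R=[app :: mulL(3)]]
[17] [C=-1 | E={u↦35} | A=∅ | R=[app :: app :: mulL(3)]]
[18] [C=(λv. v) | E={u↦35} | A=[-1] | R=[app :: mulL(3)]]
[19] [C=v | E={v↦-1, u↦35} | A=∅ | R=[app :: mulL(3)]]
[20] [C=(λw. 5) | E=∅ | A=[-1] | R=[mulL(3)]]
[21] [C=5 | E={w↦-1} | A=∅ | R=[mulL(3)]]
→ final value 15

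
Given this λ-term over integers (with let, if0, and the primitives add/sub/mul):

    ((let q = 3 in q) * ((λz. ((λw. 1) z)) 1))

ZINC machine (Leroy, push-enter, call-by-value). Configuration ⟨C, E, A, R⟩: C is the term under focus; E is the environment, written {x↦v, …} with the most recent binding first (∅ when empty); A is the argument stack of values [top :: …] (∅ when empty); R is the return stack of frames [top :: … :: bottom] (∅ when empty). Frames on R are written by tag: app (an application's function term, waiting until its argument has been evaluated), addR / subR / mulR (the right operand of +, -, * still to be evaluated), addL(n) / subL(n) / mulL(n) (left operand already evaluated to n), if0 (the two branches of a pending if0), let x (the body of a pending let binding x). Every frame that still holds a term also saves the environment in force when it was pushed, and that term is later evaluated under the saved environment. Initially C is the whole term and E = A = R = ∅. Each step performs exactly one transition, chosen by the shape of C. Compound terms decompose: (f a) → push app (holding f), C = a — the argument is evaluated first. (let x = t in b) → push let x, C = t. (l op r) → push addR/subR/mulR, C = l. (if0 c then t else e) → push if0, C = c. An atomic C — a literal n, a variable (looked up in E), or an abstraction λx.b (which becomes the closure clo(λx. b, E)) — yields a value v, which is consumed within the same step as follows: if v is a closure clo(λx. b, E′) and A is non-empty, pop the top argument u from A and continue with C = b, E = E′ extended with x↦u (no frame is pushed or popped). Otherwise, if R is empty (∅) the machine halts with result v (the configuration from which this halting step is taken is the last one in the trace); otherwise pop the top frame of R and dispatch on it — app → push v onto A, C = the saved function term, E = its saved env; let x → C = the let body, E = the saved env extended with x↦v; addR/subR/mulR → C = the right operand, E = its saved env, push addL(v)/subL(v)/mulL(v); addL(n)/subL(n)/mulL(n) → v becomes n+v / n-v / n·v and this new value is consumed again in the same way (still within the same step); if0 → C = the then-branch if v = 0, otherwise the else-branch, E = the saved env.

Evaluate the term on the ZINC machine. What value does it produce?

0. [C=((let q = 3 in q) * ((λz. ((λw. 1) z)) 1)) | E=∅ | A=∅ | R=∅]
1. [C=(let q = 3 in q) | E=∅ | A=∅ | R=[mulR]]
2. [C=3 | E=∅ | A=∅ | R=[let q :: mulR]]
3. [C=q | E={q↦3} | A=∅ | R=[mulR]]
4. [C=((λz. ((λw. 1) z)) 1) | E=∅ | A=∅ | R=[mulL(3)]]
5. [C=1 | E=∅ | A=∅ | R=[app :: mulL(3)]]
6. [C=(λz. ((λw. 1) z)) | E=∅ | A=[1] | R=[mulL(3)]]
7. [C=((λw. 1) z) | E={z↦1} | A=∅ | R=[mulL(3)]]
8. [C=z | E={z↦1} | A=∅ | R=[app :: mulL(3)]]
9. [C=(λw. 1) | E={z↦1} | A=[1] | R=[mulL(3)]]
10. [C=1 | E={w↦1, z↦1} | A=∅ | R=[mulL(3)]]
→ final value 3

Answer: 3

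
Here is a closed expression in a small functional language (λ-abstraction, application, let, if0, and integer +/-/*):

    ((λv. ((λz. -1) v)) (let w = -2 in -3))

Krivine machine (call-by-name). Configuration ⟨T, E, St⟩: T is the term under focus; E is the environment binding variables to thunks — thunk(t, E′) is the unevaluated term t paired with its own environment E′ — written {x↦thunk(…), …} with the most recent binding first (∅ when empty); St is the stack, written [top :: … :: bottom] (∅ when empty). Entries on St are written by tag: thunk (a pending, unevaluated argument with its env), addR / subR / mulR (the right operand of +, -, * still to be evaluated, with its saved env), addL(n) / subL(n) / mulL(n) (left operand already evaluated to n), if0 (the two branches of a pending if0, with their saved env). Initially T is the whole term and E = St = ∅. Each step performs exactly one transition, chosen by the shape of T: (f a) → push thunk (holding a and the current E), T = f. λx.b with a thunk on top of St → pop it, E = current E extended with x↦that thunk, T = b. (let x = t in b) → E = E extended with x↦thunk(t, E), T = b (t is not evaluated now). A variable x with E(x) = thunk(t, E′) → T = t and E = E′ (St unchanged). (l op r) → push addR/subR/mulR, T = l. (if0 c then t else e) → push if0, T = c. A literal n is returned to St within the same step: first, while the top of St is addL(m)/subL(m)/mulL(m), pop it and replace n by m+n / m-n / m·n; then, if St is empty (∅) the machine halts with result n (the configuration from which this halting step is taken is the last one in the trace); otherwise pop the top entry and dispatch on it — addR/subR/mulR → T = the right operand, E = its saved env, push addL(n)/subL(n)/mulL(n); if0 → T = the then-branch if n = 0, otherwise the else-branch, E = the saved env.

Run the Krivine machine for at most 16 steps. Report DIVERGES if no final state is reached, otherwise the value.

t=0: [T=((λv. ((λz. -1) v)) (let w = -2 in -3)) | E=∅ | St=∅]
t=1: [T=(λv. ((λz. -1) v)) | E=∅ | St=[thunk]]
t=2: [T=((λz. -1) v) | E={v↦thunk((let w = -2 in -3), ∅)} | St=∅]
t=3: [T=(λz. -1) | E={v↦thunk((let w = -2 in -3), ∅)} | St=[thunk]]
t=4: [T=-1 | E={z↦thunk(v, {v↦thunk((let w = -2 in -3), ∅)}), v↦thunk((let w = -2 in -3), ∅)} | St=∅]
→ final value -1

Answer: -1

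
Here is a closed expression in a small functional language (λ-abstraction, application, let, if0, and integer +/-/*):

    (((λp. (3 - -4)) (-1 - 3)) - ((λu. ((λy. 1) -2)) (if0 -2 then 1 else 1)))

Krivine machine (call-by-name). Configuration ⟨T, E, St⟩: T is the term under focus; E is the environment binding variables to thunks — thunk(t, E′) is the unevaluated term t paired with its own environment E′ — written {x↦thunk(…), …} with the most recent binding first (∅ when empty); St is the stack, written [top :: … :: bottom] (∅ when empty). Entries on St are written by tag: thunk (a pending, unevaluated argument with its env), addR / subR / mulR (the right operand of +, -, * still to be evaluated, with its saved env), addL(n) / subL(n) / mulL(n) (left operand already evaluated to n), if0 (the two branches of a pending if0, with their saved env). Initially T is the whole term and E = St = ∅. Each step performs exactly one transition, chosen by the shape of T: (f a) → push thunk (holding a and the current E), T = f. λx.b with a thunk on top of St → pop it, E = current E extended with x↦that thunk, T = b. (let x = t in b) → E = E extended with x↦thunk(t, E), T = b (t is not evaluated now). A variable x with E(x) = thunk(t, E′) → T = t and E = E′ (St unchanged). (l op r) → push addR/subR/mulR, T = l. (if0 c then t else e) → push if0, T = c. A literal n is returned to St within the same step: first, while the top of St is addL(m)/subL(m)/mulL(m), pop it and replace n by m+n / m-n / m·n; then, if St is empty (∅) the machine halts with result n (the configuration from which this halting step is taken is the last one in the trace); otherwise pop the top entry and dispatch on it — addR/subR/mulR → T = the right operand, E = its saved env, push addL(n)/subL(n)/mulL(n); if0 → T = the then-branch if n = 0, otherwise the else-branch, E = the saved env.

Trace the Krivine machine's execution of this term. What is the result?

Answer: 6

Derivation:
0. [T=(((λp. (3 - -4)) (-1 - 3)) - ((λu. ((λy. 1) -2)) (if0 -2 then 1 else 1))) | E=∅ | St=∅]
1. [T=((λp. (3 - -4)) (-1 - 3)) | E=∅ | St=[subR]]
2. [T=(λp. (3 - -4)) | E=∅ | St=[thunk :: subR]]
3. [T=(3 - -4) | E={p↦thunk((-1 - 3), ∅)} | St=[subR]]
4. [T=3 | E={p↦thunk((-1 - 3), ∅)} | St=[subR :: subR]]
5. [T=-4 | E={p↦thunk((-1 - 3), ∅)} | St=[subL(3) :: subR]]
6. [T=((λu. ((λy. 1) -2)) (if0 -2 then 1 else 1)) | E=∅ | St=[subL(7)]]
7. [T=(λu. ((λy. 1) -2)) | E=∅ | St=[thunk :: subL(7)]]
8. [T=((λy. 1) -2) | E={u↦thunk((if0 -2 then 1 else 1), ∅)} | St=[subL(7)]]
9. [T=(λy. 1) | E={u↦thunk((if0 -2 then 1 else 1), ∅)} | St=[thunk :: subL(7)]]
10. [T=1 | E={y↦thunk(-2, {u↦thunk((if0 -2 then 1 else 1), ∅)}), u↦thunk((if0 -2 then 1 else 1), ∅)} | St=[subL(7)]]
→ final value 6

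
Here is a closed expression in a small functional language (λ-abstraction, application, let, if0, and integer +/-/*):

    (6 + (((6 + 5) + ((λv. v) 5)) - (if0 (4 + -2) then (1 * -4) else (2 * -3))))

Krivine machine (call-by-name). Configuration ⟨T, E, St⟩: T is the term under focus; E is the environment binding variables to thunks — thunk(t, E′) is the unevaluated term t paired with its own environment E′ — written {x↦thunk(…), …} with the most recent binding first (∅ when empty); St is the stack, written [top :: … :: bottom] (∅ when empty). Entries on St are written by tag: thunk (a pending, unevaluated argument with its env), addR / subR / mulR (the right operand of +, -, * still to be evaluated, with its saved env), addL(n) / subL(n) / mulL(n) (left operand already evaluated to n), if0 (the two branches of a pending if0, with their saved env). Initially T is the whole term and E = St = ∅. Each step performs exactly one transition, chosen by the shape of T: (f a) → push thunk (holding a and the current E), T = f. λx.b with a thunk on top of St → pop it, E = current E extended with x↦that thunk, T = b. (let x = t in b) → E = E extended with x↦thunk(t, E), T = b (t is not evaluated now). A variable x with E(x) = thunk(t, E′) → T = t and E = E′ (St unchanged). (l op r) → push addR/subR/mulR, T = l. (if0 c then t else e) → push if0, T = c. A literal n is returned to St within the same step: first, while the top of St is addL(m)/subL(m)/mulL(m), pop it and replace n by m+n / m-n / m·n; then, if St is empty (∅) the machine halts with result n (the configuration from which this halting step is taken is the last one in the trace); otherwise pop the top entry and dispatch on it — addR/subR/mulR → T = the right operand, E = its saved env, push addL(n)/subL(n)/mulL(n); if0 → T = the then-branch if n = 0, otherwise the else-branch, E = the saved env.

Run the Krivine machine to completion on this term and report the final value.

Answer: 28

Machine steps:
0. ⟨T=(6 + (((6 + 5) + ((λv. v) 5)) - (if0 (4 + -2) then (1 * -4) else (2 * -3)))); E=∅; St=∅⟩
1. ⟨T=6; E=∅; St=[addR]⟩
2. ⟨T=(((6 + 5) + ((λv. v) 5)) - (if0 (4 + -2) then (1 * -4) else (2 * -3))); E=∅; St=[addL(6)]⟩
3. ⟨T=((6 + 5) + ((λv. v) 5)); E=∅; St=[subR :: addL(6)]⟩
4. ⟨T=(6 + 5); E=∅; St=[addR :: subR :: addL(6)]⟩
5. ⟨T=6; E=∅; St=[addR :: addR :: subR :: addL(6)]⟩
6. ⟨T=5; E=∅; St=[addL(6) :: addR :: subR :: addL(6)]⟩
7. ⟨T=((λv. v) 5); E=∅; St=[addL(11) :: subR :: addL(6)]⟩
8. ⟨T=(λv. v); E=∅; St=[thunk :: addL(11) :: subR :: addL(6)]⟩
9. ⟨T=v; E={v↦thunk(5, ∅)}; St=[addL(11) :: subR :: addL(6)]⟩
10. ⟨T=5; E=∅; St=[addL(11) :: subR :: addL(6)]⟩
11. ⟨T=(if0 (4 + -2) then (1 * -4) else (2 * -3)); E=∅; St=[subL(16) :: addL(6)]⟩
12. ⟨T=(4 + -2); E=∅; St=[if0 :: subL(16) :: addL(6)]⟩
13. ⟨T=4; E=∅; St=[addR :: if0 :: subL(16) :: addL(6)]⟩
14. ⟨T=-2; E=∅; St=[addL(4) :: if0 :: subL(16) :: addL(6)]⟩
15. ⟨T=(2 * -3); E=∅; St=[subL(16) :: addL(6)]⟩
16. ⟨T=2; E=∅; St=[mulR :: subL(16) :: addL(6)]⟩
17. ⟨T=-3; E=∅; St=[mulL(2) :: subL(16) :: addL(6)]⟩
→ final value 28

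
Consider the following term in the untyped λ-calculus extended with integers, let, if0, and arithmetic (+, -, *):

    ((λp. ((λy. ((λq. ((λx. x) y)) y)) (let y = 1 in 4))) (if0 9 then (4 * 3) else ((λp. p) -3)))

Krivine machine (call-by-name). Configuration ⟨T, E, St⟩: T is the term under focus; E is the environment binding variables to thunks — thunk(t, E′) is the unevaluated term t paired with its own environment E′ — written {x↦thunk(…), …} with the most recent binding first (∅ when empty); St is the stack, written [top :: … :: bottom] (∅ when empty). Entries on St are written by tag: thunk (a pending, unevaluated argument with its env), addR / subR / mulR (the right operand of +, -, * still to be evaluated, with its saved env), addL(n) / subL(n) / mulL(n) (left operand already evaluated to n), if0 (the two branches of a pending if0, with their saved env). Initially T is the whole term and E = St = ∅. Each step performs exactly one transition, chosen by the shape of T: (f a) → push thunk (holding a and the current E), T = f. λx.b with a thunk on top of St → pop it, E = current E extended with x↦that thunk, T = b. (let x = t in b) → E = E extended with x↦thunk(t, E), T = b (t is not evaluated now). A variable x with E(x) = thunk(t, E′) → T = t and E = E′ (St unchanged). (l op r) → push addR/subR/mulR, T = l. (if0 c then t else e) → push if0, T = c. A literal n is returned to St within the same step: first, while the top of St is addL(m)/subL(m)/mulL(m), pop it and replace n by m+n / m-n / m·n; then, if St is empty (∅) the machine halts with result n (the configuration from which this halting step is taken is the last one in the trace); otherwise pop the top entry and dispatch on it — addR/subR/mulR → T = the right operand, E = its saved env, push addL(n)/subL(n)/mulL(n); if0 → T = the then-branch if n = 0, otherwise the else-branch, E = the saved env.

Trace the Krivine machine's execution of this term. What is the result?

Answer: 4

Execution trace:
0. [T=((λp. ((λy. ((λq. ((λx. x) y)) y)) (let y = 1 in 4))) (if0 9 then (4 * 3) else ((λp. p) -3))) | E=∅ | St=∅]
1. [T=(λp. ((λy. ((λq. ((λx. x) y)) y)) (let y = 1 in 4))) | E=∅ | St=[thunk]]
2. [T=((λy. ((λq. ((λx. x) y)) y)) (let y = 1 in 4)) | E={p↦thunk((if0 9 then (4 * 3) else ((λp. p) -3)), ∅)} | St=∅]
3. [T=(λy. ((λq. ((λx. x) y)) y)) | E={p↦thunk((if0 9 then (4 * 3) else ((λp. p) -3)), ∅)} | St=[thunk]]
4. [T=((λq. ((λx. x) y)) y) | E={y↦thunk((let y = 1 in 4), {p↦thunk((if0 9 then (4 * 3) else ((λp. p) -3)), ∅)}), p↦thunk((if0 9 then (4 * 3) else ((λp. p) -3)), ∅)} | St=∅]
5. [T=(λq. ((λx. x) y)) | E={y↦thunk((let y = 1 in 4), {p↦thunk((if0 9 then (4 * 3) else ((λp. p) -3)), ∅)}), p↦thunk((if0 9 then (4 * 3) else ((λp. p) -3)), ∅)} | St=[thunk]]
6. [T=((λx. x) y) | E={q↦thunk(y, {y↦thunk((let y = 1 in 4), {p↦thunk((if0 9 then (4 * 3) else ((λp. p) -3)), ∅)}), p↦thunk((if0 9 then (4 * 3) else ((λp. p) -3)), ∅)}), y↦thunk((let y = 1 in 4), {p↦thunk((if0 9 then (4 * 3) else ((λp. p) -3)), ∅)}), p↦thunk((if0 9 then (4 * 3) else ((λp. p) -3)), ∅)} | St=∅]
7. [T=(λx. x) | E={q↦thunk(y, {y↦thunk((let y = 1 in 4), {p↦thunk((if0 9 then (4 * 3) else ((λp. p) -3)), ∅)}), p↦thunk((if0 9 then (4 * 3) else ((λp. p) -3)), ∅)}), y↦thunk((let y = 1 in 4), {p↦thunk((if0 9 then (4 * 3) else ((λp. p) -3)), ∅)}), p↦thunk((if0 9 then (4 * 3) else ((λp. p) -3)), ∅)} | St=[thunk]]
8. [T=x | E={x↦thunk(y, {q↦thunk(y, {y↦thunk((let y = 1 in 4), {p↦thunk((if0 9 then (4 * 3) else ((λp. p) -3)), ∅)}), p↦thunk((if0 9 then (4 * 3) else ((λp. p) -3)), ∅)}), y↦thunk((let y = 1 in 4), {p↦thunk((if0 9 then (4 * 3) else ((λp. p) -3)), ∅)}), p↦thunk((if0 9 then (4 * 3) else ((λp. p) -3)), ∅)}), q↦thunk(y, {y↦thunk((let y = 1 in 4), {p↦thunk((if0 9 then (4 * 3) else ((λp. p) -3)), ∅)}), p↦thunk((if0 9 then (4 * 3) else ((λp. p) -3)), ∅)}), y↦thunk((let y = 1 in 4), {p↦thunk((if0 9 then (4 * 3) else ((λp. p) -3)), ∅)}), p↦thunk((if0 9 then (4 * 3) else ((λp. p) -3)), ∅)} | St=∅]
9. [T=y | E={q↦thunk(y, {y↦thunk((let y = 1 in 4), {p↦thunk((if0 9 then (4 * 3) else ((λp. p) -3)), ∅)}), p↦thunk((if0 9 then (4 * 3) else ((λp. p) -3)), ∅)}), y↦thunk((let y = 1 in 4), {p↦thunk((if0 9 then (4 * 3) else ((λp. p) -3)), ∅)}), p↦thunk((if0 9 then (4 * 3) else ((λp. p) -3)), ∅)} | St=∅]
10. [T=(let y = 1 in 4) | E={p↦thunk((if0 9 then (4 * 3) else ((λp. p) -3)), ∅)} | St=∅]
11. [T=4 | E={y↦thunk(1, {p↦thunk((if0 9 then (4 * 3) else ((λp. p) -3)), ∅)}), p↦thunk((if0 9 then (4 * 3) else ((λp. p) -3)), ∅)} | St=∅]
→ final value 4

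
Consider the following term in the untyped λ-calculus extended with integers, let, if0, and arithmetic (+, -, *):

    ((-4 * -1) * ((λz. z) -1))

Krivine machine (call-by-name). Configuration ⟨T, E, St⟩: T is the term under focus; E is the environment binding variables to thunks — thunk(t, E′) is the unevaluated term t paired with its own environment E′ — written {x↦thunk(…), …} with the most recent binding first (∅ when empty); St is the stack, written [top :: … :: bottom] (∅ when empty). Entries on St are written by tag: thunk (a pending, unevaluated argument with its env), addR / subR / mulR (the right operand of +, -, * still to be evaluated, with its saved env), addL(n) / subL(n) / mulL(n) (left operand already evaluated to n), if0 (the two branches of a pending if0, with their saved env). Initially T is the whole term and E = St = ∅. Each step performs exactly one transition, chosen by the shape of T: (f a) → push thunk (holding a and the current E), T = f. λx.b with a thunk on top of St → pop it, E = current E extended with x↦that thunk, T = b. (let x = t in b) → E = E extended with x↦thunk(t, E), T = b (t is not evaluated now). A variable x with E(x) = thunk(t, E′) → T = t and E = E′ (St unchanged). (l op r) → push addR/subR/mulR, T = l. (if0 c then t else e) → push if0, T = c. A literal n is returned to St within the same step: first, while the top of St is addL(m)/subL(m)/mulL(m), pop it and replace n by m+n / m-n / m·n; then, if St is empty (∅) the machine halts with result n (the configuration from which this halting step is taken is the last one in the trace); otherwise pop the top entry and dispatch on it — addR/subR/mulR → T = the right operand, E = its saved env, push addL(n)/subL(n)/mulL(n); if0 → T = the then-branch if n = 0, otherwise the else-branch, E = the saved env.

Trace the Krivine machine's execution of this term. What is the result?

Answer: -4

Execution trace:
[0] <T=((-4 * -1) * ((λz. z) -1)), E=∅, St=∅>
[1] <T=(-4 * -1), E=∅, St=[mulR]>
[2] <T=-4, E=∅, St=[mulR :: mulR]>
[3] <T=-1, E=∅, St=[mulL(-4) :: mulR]>
[4] <T=((λz. z) -1), E=∅, St=[mulL(4)]>
[5] <T=(λz. z), E=∅, St=[thunk :: mulL(4)]>
[6] <T=z, E={z↦thunk(-1, ∅)}, St=[mulL(4)]>
[7] <T=-1, E=∅, St=[mulL(4)]>
→ final value -4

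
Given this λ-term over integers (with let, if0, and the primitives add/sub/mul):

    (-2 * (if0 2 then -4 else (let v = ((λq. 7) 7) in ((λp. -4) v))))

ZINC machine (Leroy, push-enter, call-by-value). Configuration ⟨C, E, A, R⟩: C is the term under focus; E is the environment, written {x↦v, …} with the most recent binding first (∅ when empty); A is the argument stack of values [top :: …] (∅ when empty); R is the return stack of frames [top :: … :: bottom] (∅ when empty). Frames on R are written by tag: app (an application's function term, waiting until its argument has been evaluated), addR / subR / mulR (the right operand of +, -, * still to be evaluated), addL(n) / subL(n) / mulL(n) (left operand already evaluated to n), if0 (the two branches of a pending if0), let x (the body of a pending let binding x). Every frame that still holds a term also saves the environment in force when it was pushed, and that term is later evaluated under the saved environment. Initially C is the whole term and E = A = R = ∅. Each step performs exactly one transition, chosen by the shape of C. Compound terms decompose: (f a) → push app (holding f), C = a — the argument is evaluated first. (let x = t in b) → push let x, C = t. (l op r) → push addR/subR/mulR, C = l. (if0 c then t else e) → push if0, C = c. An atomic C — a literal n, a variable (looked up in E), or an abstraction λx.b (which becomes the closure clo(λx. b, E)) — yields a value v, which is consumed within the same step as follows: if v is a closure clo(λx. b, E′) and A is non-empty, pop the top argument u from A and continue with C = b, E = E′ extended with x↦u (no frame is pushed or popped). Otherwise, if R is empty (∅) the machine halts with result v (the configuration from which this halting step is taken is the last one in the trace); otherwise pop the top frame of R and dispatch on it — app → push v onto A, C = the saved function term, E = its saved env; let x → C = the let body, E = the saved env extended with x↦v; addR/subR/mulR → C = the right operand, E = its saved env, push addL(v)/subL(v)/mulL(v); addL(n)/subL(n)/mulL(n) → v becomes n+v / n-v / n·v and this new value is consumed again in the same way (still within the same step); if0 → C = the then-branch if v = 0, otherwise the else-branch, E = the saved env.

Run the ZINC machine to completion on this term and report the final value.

0. [C=(-2 * (if0 2 then -4 else (let v = ((λq. 7) 7) in ((λp. -4) v)))) | E=∅ | A=∅ | R=∅]
1. [C=-2 | E=∅ | A=∅ | R=[mulR]]
2. [C=(if0 2 then -4 else (let v = ((λq. 7) 7) in ((λp. -4) v))) | E=∅ | A=∅ | R=[mulL(-2)]]
3. [C=2 | E=∅ | A=∅ | R=[if0 :: mulL(-2)]]
4. [C=(let v = ((λq. 7) 7) in ((λp. -4) v)) | E=∅ | A=∅ | R=[mulL(-2)]]
5. [C=((λq. 7) 7) | E=∅ | A=∅ | R=[let v :: mulL(-2)]]
6. [C=7 | E=∅ | A=∅ | R=[app :: let v :: mulL(-2)]]
7. [C=(λq. 7) | E=∅ | A=[7] | R=[let v :: mulL(-2)]]
8. [C=7 | E={q↦7} | A=∅ | R=[let v :: mulL(-2)]]
9. [C=((λp. -4) v) | E={v↦7} | A=∅ | R=[mulL(-2)]]
10. [C=v | E={v↦7} | A=∅ | R=[app :: mulL(-2)]]
11. [C=(λp. -4) | E={v↦7} | A=[7] | R=[mulL(-2)]]
12. [C=-4 | E={p↦7, v↦7} | A=∅ | R=[mulL(-2)]]
→ final value 8

Answer: 8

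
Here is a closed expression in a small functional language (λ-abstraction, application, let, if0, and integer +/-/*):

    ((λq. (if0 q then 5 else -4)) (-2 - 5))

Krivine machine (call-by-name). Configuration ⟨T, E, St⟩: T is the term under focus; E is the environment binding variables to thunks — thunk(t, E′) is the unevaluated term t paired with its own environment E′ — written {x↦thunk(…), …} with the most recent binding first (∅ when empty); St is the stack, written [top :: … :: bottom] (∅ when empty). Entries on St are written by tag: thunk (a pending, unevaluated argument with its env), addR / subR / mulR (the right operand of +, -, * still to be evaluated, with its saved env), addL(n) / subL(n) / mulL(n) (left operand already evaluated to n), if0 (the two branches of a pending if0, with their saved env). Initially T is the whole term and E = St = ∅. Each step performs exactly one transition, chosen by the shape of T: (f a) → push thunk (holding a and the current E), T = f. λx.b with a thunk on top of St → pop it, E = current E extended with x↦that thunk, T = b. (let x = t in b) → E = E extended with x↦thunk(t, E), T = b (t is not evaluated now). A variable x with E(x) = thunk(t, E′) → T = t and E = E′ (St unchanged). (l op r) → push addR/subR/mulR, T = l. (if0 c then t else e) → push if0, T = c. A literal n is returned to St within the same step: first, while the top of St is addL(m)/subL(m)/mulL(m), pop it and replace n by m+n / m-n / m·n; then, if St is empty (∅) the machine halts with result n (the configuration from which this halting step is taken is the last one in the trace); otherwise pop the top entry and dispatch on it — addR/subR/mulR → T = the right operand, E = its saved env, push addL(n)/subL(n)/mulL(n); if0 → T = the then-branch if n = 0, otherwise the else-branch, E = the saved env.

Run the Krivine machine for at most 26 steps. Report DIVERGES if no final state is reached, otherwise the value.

Answer: -4

Execution trace:
step 0: <T=((λq. (if0 q then 5 else -4)) (-2 - 5)), E=∅, St=∅>
step 1: <T=(λq. (if0 q then 5 else -4)), E=∅, St=[thunk]>
step 2: <T=(if0 q then 5 else -4), E={q↦thunk((-2 - 5), ∅)}, St=∅>
step 3: <T=q, E={q↦thunk((-2 - 5), ∅)}, St=[if0]>
step 4: <T=(-2 - 5), E=∅, St=[if0]>
step 5: <T=-2, E=∅, St=[subR :: if0]>
step 6: <T=5, E=∅, St=[subL(-2) :: if0]>
step 7: <T=-4, E={q↦thunk((-2 - 5), ∅)}, St=∅>
→ final value -4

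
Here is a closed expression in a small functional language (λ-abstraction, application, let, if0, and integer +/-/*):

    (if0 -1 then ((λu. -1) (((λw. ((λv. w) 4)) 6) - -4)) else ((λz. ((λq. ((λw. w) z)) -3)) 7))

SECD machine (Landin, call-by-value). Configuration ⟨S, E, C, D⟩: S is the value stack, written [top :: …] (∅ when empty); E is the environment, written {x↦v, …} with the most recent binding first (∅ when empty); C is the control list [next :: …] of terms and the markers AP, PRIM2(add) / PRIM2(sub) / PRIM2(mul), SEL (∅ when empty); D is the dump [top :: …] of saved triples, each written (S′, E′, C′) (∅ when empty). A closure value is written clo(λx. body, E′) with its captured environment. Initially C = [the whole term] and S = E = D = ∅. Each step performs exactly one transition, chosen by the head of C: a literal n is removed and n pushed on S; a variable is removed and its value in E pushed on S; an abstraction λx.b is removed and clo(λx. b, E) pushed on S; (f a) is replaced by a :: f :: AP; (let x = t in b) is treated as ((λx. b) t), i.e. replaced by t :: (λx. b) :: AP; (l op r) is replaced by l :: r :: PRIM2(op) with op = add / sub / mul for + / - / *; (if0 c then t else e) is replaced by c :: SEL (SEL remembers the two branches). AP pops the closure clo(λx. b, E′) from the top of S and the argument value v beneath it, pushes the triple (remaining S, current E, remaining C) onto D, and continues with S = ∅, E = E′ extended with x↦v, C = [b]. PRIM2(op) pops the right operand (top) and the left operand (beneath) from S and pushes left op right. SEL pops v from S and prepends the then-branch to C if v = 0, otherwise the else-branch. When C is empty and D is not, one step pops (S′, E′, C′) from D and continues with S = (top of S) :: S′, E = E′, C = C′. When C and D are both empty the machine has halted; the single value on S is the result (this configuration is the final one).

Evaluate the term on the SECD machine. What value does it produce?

0. [S=∅ | E=∅ | C=[(if0 -1 then ((λu. -1) (((λw. ((λv. w) 4)) 6) - -4)) else ((λz. ((λq. ((λw. w) z)) -3)) 7))] | D=∅]
1. [S=∅ | E=∅ | C=[-1 :: SEL] | D=∅]
2. [S=[-1] | E=∅ | C=[SEL] | D=∅]
3. [S=∅ | E=∅ | C=[((λz. ((λq. ((λw. w) z)) -3)) 7)] | D=∅]
4. [S=∅ | E=∅ | C=[7 :: (λz. ((λq. ((λw. w) z)) -3)) :: AP] | D=∅]
5. [S=[7] | E=∅ | C=[(λz. ((λq. ((λw. w) z)) -3)) :: AP] | D=∅]
6. [S=[clo(λz. ((λq. ((λw. w) z)) -3), ∅) :: 7] | E=∅ | C=[AP] | D=∅]
7. [S=∅ | E={z↦7} | C=[((λq. ((λw. w) z)) -3)] | D=[(∅, ∅, ∅)]]
8. [S=∅ | E={z↦7} | C=[-3 :: (λq. ((λw. w) z)) :: AP] | D=[(∅, ∅, ∅)]]
9. [S=[-3] | E={z↦7} | C=[(λq. ((λw. w) z)) :: AP] | D=[(∅, ∅, ∅)]]
10. [S=[clo(λq. ((λw. w) z), {z↦7}) :: -3] | E={z↦7} | C=[AP] | D=[(∅, ∅, ∅)]]
11. [S=∅ | E={q↦-3, z↦7} | C=[((λw. w) z)] | D=[(∅, {z↦7}, ∅) :: (∅, ∅, ∅)]]
12. [S=∅ | E={q↦-3, z↦7} | C=[z :: (λw. w) :: AP] | D=[(∅, {z↦7}, ∅) :: (∅, ∅, ∅)]]
13. [S=[7] | E={q↦-3, z↦7} | C=[(λw. w) :: AP] | D=[(∅, {z↦7}, ∅) :: (∅, ∅, ∅)]]
14. [S=[clo(λw. w, {q↦-3, z↦7}) :: 7] | E={q↦-3, z↦7} | C=[AP] | D=[(∅, {z↦7}, ∅) :: (∅, ∅, ∅)]]
15. [S=∅ | E={w↦7, q↦-3, z↦7} | C=[w] | D=[(∅, {q↦-3, z↦7}, ∅) :: (∅, {z↦7}, ∅) :: (∅, ∅, ∅)]]
16. [S=[7] | E={w↦7, q↦-3, z↦7} | C=∅ | D=[(∅, {q↦-3, z↦7}, ∅) :: (∅, {z↦7}, ∅) :: (∅, ∅, ∅)]]
17. [S=[7] | E={q↦-3, z↦7} | C=∅ | D=[(∅, {z↦7}, ∅) :: (∅, ∅, ∅)]]
18. [S=[7] | E={z↦7} | C=∅ | D=[(∅, ∅, ∅)]]
19. [S=[7] | E=∅ | C=∅ | D=∅]
→ final value 7

Answer: 7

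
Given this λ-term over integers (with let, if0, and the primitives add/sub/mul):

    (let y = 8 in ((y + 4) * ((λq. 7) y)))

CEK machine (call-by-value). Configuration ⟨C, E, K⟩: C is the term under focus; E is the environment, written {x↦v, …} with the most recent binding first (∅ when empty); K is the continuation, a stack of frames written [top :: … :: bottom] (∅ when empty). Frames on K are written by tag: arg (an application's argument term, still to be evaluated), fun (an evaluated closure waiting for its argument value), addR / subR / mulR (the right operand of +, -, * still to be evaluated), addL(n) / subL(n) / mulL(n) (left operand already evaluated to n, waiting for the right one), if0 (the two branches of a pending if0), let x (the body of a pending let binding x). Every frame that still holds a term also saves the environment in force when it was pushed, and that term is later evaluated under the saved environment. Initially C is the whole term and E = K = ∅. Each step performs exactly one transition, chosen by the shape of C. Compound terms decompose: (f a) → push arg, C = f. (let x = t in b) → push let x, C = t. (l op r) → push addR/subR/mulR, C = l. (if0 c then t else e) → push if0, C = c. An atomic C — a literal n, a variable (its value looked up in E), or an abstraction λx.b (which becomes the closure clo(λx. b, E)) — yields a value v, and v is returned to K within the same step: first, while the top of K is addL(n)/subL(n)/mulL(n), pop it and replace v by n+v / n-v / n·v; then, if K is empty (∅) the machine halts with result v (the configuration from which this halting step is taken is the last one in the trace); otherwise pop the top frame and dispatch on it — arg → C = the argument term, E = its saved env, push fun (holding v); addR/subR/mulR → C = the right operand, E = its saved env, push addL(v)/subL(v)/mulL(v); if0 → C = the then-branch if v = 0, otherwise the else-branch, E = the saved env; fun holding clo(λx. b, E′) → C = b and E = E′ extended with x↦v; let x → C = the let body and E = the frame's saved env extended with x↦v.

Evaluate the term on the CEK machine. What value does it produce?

[0] <C=(let y = 8 in ((y + 4) * ((λq. 7) y))), E=∅, K=∅>
[1] <C=8, E=∅, K=[let y]>
[2] <C=((y + 4) * ((λq. 7) y)), E={y↦8}, K=∅>
[3] <C=(y + 4), E={y↦8}, K=[mulR]>
[4] <C=y, E={y↦8}, K=[addR :: mulR]>
[5] <C=4, E={y↦8}, K=[addL(8) :: mulR]>
[6] <C=((λq. 7) y), E={y↦8}, K=[mulL(12)]>
[7] <C=(λq. 7), E={y↦8}, K=[arg :: mulL(12)]>
[8] <C=y, E={y↦8}, K=[fun :: mulL(12)]>
[9] <C=7, E={q↦8, y↦8}, K=[mulL(12)]>
→ final value 84

Answer: 84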